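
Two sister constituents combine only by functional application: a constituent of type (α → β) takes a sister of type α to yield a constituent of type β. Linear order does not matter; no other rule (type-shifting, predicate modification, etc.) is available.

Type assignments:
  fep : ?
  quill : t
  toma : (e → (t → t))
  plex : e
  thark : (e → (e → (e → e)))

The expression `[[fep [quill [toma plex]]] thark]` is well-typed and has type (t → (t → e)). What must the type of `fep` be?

(t → ((e → (e → (e → e))) → (t → (t → e))))

At [[fep [quill [toma plex]]] thark] (required: (t → (t → e))): thark is (e → (e → (e → e))), which is not a function with range (t → (t → e)); hence [fep [quill [toma plex]]] is the functor — type ((e → (e → (e → e))) → (t → (t → e))).
At [fep [quill [toma plex]]] (required: ((e → (e → (e → e))) → (t → (t → e)))): [quill [toma plex]] is t, which is not a function with range ((e → (e → (e → e))) → (t → (t → e))); hence fep is the functor — type (t → ((e → (e → (e → e))) → (t → (t → e)))).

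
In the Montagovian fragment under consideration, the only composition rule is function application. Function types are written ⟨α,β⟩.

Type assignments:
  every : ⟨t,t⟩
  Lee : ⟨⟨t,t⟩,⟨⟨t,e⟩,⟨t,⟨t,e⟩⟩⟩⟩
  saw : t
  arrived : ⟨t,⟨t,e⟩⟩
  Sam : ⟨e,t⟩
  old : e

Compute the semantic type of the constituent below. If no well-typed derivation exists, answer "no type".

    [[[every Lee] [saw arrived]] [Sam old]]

⟨t,e⟩

[every Lee] — Lee of type ⟨⟨t,t⟩,⟨⟨t,e⟩,⟨t,⟨t,e⟩⟩⟩⟩ combines with every of type ⟨t,t⟩: type ⟨⟨t,e⟩,⟨t,⟨t,e⟩⟩⟩.
[saw arrived] — arrived of type ⟨t,⟨t,e⟩⟩ combines with saw of type t: type ⟨t,e⟩.
[[every Lee] [saw arrived]] — [every Lee] of type ⟨⟨t,e⟩,⟨t,⟨t,e⟩⟩⟩ combines with [saw arrived] of type ⟨t,e⟩: type ⟨t,⟨t,e⟩⟩.
[Sam old] — Sam of type ⟨e,t⟩ combines with old of type e: type t.
[[[every Lee] [saw arrived]] [Sam old]] — [[every Lee] [saw arrived]] of type ⟨t,⟨t,e⟩⟩ combines with [Sam old] of type t: type ⟨t,e⟩.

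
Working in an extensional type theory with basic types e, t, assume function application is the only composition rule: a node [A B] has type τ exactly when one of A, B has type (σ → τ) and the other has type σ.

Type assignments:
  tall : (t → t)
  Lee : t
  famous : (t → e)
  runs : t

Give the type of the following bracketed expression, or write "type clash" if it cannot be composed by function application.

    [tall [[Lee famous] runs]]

type clash

[Lee famous]: (t → e) applied to t yields e.
[[Lee famous] runs]: e and t cannot combine by function application — type clash.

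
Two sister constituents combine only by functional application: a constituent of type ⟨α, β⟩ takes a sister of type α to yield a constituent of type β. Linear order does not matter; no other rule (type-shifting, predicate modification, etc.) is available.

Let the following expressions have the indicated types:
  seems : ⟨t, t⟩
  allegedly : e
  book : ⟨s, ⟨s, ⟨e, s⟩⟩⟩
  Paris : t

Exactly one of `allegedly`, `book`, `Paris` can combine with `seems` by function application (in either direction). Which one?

Paris

allegedly : e — no; seems wants t, and allegedly wants nothing (atomic).
book : ⟨s, ⟨s, ⟨e, s⟩⟩⟩ — no; seems wants t, and book wants s.
Paris — combines: seems : ⟨t, t⟩ takes Paris : t as argument, giving t.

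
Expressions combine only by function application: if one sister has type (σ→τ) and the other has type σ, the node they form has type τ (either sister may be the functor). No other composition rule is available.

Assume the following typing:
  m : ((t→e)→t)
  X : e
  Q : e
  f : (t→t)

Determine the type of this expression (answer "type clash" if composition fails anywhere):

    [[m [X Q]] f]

At [X Q]: neither e nor e can take the other as argument; the node is ill-typed.

type clash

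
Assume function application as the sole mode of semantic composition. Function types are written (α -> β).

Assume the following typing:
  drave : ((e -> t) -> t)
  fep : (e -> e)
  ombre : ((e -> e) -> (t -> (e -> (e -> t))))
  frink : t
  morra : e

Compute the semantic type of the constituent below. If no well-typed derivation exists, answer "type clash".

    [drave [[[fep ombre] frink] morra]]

[fep ombre]: ((e -> e) -> (t -> (e -> (e -> t)))) applied to (e -> e) yields (t -> (e -> (e -> t))).
[[fep ombre] frink]: (t -> (e -> (e -> t))) applied to t yields (e -> (e -> t)).
[[[fep ombre] frink] morra]: (e -> (e -> t)) applied to e yields (e -> t).
[drave [[[fep ombre] frink] morra]]: ((e -> t) -> t) applied to (e -> t) yields t.

t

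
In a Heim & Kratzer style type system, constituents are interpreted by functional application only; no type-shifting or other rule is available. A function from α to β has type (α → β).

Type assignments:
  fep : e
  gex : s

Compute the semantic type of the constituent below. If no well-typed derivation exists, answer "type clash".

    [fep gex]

type clash

At [fep gex]: neither e nor s can take the other as argument; the node is ill-typed.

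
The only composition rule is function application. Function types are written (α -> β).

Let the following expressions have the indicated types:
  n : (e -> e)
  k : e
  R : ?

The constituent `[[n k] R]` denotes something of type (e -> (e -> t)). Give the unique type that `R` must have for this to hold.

At [[n k] R] (required: (e -> (e -> t))): [n k] is e, which is not a function with range (e -> (e -> t)); hence R is the functor — type (e -> (e -> (e -> t))).

(e -> (e -> (e -> t)))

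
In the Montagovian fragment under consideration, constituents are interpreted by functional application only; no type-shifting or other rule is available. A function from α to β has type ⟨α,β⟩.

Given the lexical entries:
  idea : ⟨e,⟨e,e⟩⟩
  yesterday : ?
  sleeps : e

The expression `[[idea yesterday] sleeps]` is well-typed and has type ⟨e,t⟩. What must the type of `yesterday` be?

⟨⟨e,⟨e,e⟩⟩,⟨e,⟨e,t⟩⟩⟩

At [[idea yesterday] sleeps] (required: ⟨e,t⟩): sleeps is e, which is not a function with range ⟨e,t⟩; hence [idea yesterday] is the functor — type ⟨e,⟨e,t⟩⟩.
At [idea yesterday] (required: ⟨e,⟨e,t⟩⟩): idea is ⟨e,⟨e,e⟩⟩, which is not a function with range ⟨e,⟨e,t⟩⟩; hence yesterday is the functor — type ⟨⟨e,⟨e,e⟩⟩,⟨e,⟨e,t⟩⟩⟩.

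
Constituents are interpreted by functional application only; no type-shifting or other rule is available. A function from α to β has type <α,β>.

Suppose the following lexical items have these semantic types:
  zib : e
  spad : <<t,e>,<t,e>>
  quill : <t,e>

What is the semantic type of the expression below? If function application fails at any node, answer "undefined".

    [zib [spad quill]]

undefined

[spad quill] — spad of type <<t,e>,<t,e>> combines with quill of type <t,e>: type <t,e>.
[zib [spad quill]]: e with <t,e> — neither is a function whose domain matches the other; composition fails here.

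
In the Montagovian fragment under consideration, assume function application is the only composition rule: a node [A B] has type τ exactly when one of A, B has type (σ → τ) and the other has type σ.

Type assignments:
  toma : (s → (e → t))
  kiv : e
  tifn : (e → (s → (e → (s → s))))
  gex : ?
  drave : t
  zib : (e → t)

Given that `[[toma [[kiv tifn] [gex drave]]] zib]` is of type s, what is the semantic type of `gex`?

(t → ((s → (e → (s → s))) → ((s → (e → t)) → ((e → t) → s))))

[[toma [[kiv tifn] [gex drave]]] zib] is required to be s. zib : (e → t) cannot yield s as functor, so [toma [[kiv tifn] [gex drave]]] : ((e → t) → s).
[toma [[kiv tifn] [gex drave]]] is required to be ((e → t) → s). toma : (s → (e → t)) cannot yield ((e → t) → s) as functor, so [[kiv tifn] [gex drave]] : ((s → (e → t)) → ((e → t) → s)).
[[kiv tifn] [gex drave]] is required to be ((s → (e → t)) → ((e → t) → s)). [kiv tifn] : (s → (e → (s → s))) cannot yield ((s → (e → t)) → ((e → t) → s)) as functor, so [gex drave] : ((s → (e → (s → s))) → ((s → (e → t)) → ((e → t) → s))).
[gex drave] is required to be ((s → (e → (s → s))) → ((s → (e → t)) → ((e → t) → s))). drave : t cannot yield ((s → (e → (s → s))) → ((s → (e → t)) → ((e → t) → s))) as functor, so gex : (t → ((s → (e → (s → s))) → ((s → (e → t)) → ((e → t) → s)))).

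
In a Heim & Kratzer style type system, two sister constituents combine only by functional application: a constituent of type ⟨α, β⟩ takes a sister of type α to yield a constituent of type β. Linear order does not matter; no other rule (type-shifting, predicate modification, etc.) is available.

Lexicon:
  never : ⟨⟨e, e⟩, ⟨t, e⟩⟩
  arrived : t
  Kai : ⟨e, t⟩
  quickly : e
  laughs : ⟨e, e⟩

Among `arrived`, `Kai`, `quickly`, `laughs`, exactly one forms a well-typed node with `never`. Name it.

arrived : t — does not combine with never.
Kai : ⟨e, t⟩ — does not combine with never.
quickly : e — does not combine with never.
laughs — combines: never : ⟨⟨e, e⟩, ⟨t, e⟩⟩ takes laughs : ⟨e, e⟩ as argument, giving ⟨t, e⟩.

laughs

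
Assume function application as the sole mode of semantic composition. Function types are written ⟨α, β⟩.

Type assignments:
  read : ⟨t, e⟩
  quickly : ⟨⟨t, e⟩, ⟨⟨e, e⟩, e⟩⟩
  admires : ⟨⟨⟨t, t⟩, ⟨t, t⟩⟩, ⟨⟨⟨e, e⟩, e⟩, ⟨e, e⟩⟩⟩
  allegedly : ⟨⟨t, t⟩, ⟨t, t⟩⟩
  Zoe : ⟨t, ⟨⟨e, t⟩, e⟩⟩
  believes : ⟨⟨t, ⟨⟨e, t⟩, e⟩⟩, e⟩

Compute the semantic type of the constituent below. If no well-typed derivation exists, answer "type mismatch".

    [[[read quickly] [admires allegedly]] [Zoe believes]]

e

[read quickly] — quickly of type ⟨⟨t, e⟩, ⟨⟨e, e⟩, e⟩⟩ combines with read of type ⟨t, e⟩: type ⟨⟨e, e⟩, e⟩.
[admires allegedly] — admires of type ⟨⟨⟨t, t⟩, ⟨t, t⟩⟩, ⟨⟨⟨e, e⟩, e⟩, ⟨e, e⟩⟩⟩ combines with allegedly of type ⟨⟨t, t⟩, ⟨t, t⟩⟩: type ⟨⟨⟨e, e⟩, e⟩, ⟨e, e⟩⟩.
[[read quickly] [admires allegedly]] — [admires allegedly] of type ⟨⟨⟨e, e⟩, e⟩, ⟨e, e⟩⟩ combines with [read quickly] of type ⟨⟨e, e⟩, e⟩: type ⟨e, e⟩.
[Zoe believes] — believes of type ⟨⟨t, ⟨⟨e, t⟩, e⟩⟩, e⟩ combines with Zoe of type ⟨t, ⟨⟨e, t⟩, e⟩⟩: type e.
[[[read quickly] [admires allegedly]] [Zoe believes]] — [[read quickly] [admires allegedly]] of type ⟨e, e⟩ combines with [Zoe believes] of type e: type e.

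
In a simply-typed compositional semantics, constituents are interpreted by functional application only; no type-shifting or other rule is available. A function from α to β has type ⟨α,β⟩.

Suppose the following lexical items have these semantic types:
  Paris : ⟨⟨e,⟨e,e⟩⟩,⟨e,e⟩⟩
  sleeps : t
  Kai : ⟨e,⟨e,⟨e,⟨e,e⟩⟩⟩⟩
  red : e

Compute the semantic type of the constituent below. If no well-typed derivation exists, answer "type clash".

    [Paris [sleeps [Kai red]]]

[Kai red]: Kai is ⟨e,⟨e,⟨e,⟨e,e⟩⟩⟩⟩, red is e; result ⟨e,⟨e,⟨e,e⟩⟩⟩.
[sleeps [Kai red]]: t and ⟨e,⟨e,⟨e,e⟩⟩⟩ cannot combine by function application — type clash.

type clash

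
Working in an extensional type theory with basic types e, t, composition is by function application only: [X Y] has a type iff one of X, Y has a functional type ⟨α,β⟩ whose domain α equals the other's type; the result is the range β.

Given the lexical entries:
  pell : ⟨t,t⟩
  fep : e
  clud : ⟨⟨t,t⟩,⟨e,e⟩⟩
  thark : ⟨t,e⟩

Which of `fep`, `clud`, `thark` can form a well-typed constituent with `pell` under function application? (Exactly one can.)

clud

fep : e — neither side's domain matches the other.
clud — combines: clud : ⟨⟨t,t⟩,⟨e,e⟩⟩ takes pell : ⟨t,t⟩ as argument, giving ⟨e,e⟩.
thark : ⟨t,e⟩ — neither side's domain matches the other.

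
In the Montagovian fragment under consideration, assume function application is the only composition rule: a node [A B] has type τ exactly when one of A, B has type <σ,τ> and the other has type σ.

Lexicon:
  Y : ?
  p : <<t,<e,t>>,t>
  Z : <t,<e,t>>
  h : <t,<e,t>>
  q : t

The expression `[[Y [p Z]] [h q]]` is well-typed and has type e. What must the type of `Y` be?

<t,<<e,t>,e>>

[[Y [p Z]] [h q]] is required to be e. [h q] : <e,t> cannot yield e as functor, so [Y [p Z]] : <<e,t>,e>.
[Y [p Z]] is required to be <<e,t>,e>. [p Z] : t cannot yield <<e,t>,e> as functor, so Y : <t,<<e,t>,e>>.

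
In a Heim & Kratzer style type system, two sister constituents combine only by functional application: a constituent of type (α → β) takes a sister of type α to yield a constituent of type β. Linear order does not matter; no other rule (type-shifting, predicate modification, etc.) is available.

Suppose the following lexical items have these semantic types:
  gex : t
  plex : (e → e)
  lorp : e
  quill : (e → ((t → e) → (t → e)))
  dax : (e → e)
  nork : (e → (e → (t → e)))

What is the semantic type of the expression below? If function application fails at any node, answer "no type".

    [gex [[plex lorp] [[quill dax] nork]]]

[plex lorp]: (e → e) applied to e yields e.
At [quill dax]: neither (e → ((t → e) → (t → e))) nor (e → e) can take the other as argument; the node is ill-typed.

no type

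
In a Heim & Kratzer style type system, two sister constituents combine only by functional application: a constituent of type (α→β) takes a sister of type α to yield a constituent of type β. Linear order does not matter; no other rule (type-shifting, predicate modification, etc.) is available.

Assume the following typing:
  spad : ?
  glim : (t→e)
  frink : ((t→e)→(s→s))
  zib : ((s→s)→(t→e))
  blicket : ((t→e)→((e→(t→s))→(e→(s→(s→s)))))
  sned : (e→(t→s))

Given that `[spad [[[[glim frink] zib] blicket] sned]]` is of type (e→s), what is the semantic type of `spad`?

((e→(s→(s→s)))→(e→s))

[spad [[[[glim frink] zib] blicket] sned]] must have type (e→s). The sister [[[[glim frink] zib] blicket] sned] has type (e→(s→(s→s))); that is not a function onto (e→s), so spad must be the functor, of type ((e→(s→(s→s)))→(e→s)).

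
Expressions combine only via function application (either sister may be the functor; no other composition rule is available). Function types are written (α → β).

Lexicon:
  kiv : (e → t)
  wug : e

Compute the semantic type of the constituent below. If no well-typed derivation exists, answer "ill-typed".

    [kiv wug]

t

[kiv wug]: kiv is (e → t), wug is e; result t.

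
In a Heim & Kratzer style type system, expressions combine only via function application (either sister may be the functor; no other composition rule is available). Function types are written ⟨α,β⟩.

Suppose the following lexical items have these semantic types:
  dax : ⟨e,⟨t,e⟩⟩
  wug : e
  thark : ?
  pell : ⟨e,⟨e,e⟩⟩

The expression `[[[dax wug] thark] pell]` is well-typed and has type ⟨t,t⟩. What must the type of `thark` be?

[[[dax wug] thark] pell] is required to be ⟨t,t⟩. pell : ⟨e,⟨e,e⟩⟩ cannot yield ⟨t,t⟩ as functor, so [[dax wug] thark] : ⟨⟨e,⟨e,e⟩⟩,⟨t,t⟩⟩.
[[dax wug] thark] is required to be ⟨⟨e,⟨e,e⟩⟩,⟨t,t⟩⟩. [dax wug] : ⟨t,e⟩ cannot yield ⟨⟨e,⟨e,e⟩⟩,⟨t,t⟩⟩ as functor, so thark : ⟨⟨t,e⟩,⟨⟨e,⟨e,e⟩⟩,⟨t,t⟩⟩⟩.

⟨⟨t,e⟩,⟨⟨e,⟨e,e⟩⟩,⟨t,t⟩⟩⟩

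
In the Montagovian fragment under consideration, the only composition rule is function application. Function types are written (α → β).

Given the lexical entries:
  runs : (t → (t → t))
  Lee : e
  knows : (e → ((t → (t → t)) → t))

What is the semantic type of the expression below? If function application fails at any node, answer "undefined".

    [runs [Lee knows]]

t

[Lee knows] — knows of type (e → ((t → (t → t)) → t)) combines with Lee of type e: type ((t → (t → t)) → t).
[runs [Lee knows]] — [Lee knows] of type ((t → (t → t)) → t) combines with runs of type (t → (t → t)): type t.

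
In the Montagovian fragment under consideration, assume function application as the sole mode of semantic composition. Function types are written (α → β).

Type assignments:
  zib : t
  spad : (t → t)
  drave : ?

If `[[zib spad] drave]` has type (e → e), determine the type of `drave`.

(t → (e → e))

[[zib spad] drave] must have type (e → e). The sister [zib spad] has type t; that is not a function onto (e → e), so drave must be the functor, of type (t → (e → e)).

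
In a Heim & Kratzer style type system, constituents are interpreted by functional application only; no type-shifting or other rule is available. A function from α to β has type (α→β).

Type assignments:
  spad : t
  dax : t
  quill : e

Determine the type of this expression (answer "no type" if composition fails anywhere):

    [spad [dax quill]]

[dax quill]: t with e — neither is a function whose domain matches the other; composition fails here.

no type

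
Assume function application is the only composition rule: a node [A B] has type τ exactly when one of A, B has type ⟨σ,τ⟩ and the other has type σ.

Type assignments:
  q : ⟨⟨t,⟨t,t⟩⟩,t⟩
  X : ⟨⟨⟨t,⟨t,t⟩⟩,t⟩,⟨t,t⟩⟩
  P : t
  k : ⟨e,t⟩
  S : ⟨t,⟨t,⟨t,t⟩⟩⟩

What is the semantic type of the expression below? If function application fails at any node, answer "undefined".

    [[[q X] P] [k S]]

[q X]: ⟨⟨⟨t,⟨t,t⟩⟩,t⟩,⟨t,t⟩⟩ applied to ⟨⟨t,⟨t,t⟩⟩,t⟩ yields ⟨t,t⟩.
[[q X] P]: ⟨t,t⟩ applied to t yields t.
[k S]: ⟨e,t⟩ with ⟨t,⟨t,⟨t,t⟩⟩⟩ — neither is a function whose domain matches the other; composition fails here.

undefined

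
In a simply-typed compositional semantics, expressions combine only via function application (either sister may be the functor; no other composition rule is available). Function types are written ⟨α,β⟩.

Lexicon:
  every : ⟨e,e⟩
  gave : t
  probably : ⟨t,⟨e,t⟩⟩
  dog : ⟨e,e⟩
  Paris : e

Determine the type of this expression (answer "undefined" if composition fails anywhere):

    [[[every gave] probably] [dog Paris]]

[every gave]: ⟨e,e⟩ and t cannot combine by function application — type clash.

undefined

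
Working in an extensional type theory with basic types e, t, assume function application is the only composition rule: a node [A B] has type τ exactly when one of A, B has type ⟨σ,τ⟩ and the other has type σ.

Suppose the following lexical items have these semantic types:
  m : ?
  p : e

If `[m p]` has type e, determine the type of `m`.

⟨e,e⟩

[m p] must have type e. The sister p has type e; that is not a function onto e, so m must be the functor, of type ⟨e,e⟩.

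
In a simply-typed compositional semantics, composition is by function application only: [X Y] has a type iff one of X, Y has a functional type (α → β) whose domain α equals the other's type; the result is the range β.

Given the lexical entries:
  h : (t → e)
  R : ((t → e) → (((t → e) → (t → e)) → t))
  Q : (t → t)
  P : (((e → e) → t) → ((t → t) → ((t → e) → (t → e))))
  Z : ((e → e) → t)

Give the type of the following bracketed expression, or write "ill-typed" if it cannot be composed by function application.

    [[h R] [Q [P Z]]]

At [h R], R : ((t → e) → (((t → e) → (t → e)) → t)) takes h : (t → e), giving (((t → e) → (t → e)) → t).
At [P Z], P : (((e → e) → t) → ((t → t) → ((t → e) → (t → e)))) takes Z : ((e → e) → t), giving ((t → t) → ((t → e) → (t → e))).
At [Q [P Z]], [P Z] : ((t → t) → ((t → e) → (t → e))) takes Q : (t → t), giving ((t → e) → (t → e)).
At [[h R] [Q [P Z]]], [h R] : (((t → e) → (t → e)) → t) takes [Q [P Z]] : ((t → e) → (t → e)), giving t.

t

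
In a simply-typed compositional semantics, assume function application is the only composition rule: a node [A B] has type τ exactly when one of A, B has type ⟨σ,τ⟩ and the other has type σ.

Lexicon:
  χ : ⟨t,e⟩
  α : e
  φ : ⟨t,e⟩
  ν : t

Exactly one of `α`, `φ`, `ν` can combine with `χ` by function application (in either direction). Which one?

ν

α : e — does not combine with χ.
φ : ⟨t,e⟩ — does not combine with χ.
ν — combines: χ : ⟨t,e⟩ takes ν : t as argument, giving e.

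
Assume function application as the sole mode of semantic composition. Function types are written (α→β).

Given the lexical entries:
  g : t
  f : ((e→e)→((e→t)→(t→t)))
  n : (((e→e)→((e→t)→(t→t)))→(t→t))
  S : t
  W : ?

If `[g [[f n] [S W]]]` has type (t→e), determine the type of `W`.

[g [[f n] [S W]]] must have type (t→e). The sister g has type t; that is not a function onto (t→e), so [[f n] [S W]] must be the functor, of type (t→(t→e)).
[[f n] [S W]] must have type (t→(t→e)). The sister [f n] has type (t→t); that is not a function onto (t→(t→e)), so [S W] must be the functor, of type ((t→t)→(t→(t→e))).
[S W] must have type ((t→t)→(t→(t→e))). The sister S has type t; that is not a function onto ((t→t)→(t→(t→e))), so W must be the functor, of type (t→((t→t)→(t→(t→e)))).

(t→((t→t)→(t→(t→e))))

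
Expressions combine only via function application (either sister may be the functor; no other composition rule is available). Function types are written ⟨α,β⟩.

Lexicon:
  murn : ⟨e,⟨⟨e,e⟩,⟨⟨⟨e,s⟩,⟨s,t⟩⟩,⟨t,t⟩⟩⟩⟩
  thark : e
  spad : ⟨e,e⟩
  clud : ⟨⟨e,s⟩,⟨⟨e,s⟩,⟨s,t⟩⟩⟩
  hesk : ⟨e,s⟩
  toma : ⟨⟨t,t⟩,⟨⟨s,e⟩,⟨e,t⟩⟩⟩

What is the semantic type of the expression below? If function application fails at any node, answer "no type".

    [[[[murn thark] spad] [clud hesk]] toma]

At [murn thark], murn : ⟨e,⟨⟨e,e⟩,⟨⟨⟨e,s⟩,⟨s,t⟩⟩,⟨t,t⟩⟩⟩⟩ takes thark : e, giving ⟨⟨e,e⟩,⟨⟨⟨e,s⟩,⟨s,t⟩⟩,⟨t,t⟩⟩⟩.
At [[murn thark] spad], [murn thark] : ⟨⟨e,e⟩,⟨⟨⟨e,s⟩,⟨s,t⟩⟩,⟨t,t⟩⟩⟩ takes spad : ⟨e,e⟩, giving ⟨⟨⟨e,s⟩,⟨s,t⟩⟩,⟨t,t⟩⟩.
At [clud hesk], clud : ⟨⟨e,s⟩,⟨⟨e,s⟩,⟨s,t⟩⟩⟩ takes hesk : ⟨e,s⟩, giving ⟨⟨e,s⟩,⟨s,t⟩⟩.
At [[[murn thark] spad] [clud hesk]], [[murn thark] spad] : ⟨⟨⟨e,s⟩,⟨s,t⟩⟩,⟨t,t⟩⟩ takes [clud hesk] : ⟨⟨e,s⟩,⟨s,t⟩⟩, giving ⟨t,t⟩.
At [[[[murn thark] spad] [clud hesk]] toma], toma : ⟨⟨t,t⟩,⟨⟨s,e⟩,⟨e,t⟩⟩⟩ takes [[[murn thark] spad] [clud hesk]] : ⟨t,t⟩, giving ⟨⟨s,e⟩,⟨e,t⟩⟩.

⟨⟨s,e⟩,⟨e,t⟩⟩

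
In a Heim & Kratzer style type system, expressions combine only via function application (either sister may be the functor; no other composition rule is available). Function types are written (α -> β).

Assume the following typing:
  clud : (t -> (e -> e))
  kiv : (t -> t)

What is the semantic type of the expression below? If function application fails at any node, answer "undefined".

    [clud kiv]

undefined

[clud kiv]: (t -> (e -> e)) and (t -> t) cannot combine by function application — type clash.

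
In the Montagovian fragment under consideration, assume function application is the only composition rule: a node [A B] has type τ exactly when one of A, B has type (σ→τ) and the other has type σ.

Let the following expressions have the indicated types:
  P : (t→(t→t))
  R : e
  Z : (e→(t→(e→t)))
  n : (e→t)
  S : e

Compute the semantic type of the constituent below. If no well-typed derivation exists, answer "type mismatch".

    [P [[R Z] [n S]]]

[R Z] — Z of type (e→(t→(e→t))) combines with R of type e: type (t→(e→t)).
[n S] — n of type (e→t) combines with S of type e: type t.
[[R Z] [n S]] — [R Z] of type (t→(e→t)) combines with [n S] of type t: type (e→t).
At [P [[R Z] [n S]]]: neither (t→(t→t)) nor (e→t) can take the other as argument; the node is ill-typed.

type mismatch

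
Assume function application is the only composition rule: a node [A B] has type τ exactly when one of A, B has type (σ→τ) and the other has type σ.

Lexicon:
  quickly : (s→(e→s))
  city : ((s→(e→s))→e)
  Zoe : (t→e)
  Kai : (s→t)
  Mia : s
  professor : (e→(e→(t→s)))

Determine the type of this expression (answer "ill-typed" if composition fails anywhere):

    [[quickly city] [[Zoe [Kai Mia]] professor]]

[quickly city]: ((s→(e→s))→e) applied to (s→(e→s)) yields e.
[Kai Mia]: (s→t) applied to s yields t.
[Zoe [Kai Mia]]: (t→e) applied to t yields e.
[[Zoe [Kai Mia]] professor]: (e→(e→(t→s))) applied to e yields (e→(t→s)).
[[quickly city] [[Zoe [Kai Mia]] professor]]: (e→(t→s)) applied to e yields (t→s).

(t→s)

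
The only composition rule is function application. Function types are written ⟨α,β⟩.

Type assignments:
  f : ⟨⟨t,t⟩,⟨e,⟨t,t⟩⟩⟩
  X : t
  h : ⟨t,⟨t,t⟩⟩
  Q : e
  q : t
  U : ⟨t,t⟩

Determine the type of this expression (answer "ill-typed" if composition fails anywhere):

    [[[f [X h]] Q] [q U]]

t

[X h] — h of type ⟨t,⟨t,t⟩⟩ combines with X of type t: type ⟨t,t⟩.
[f [X h]] — f of type ⟨⟨t,t⟩,⟨e,⟨t,t⟩⟩⟩ combines with [X h] of type ⟨t,t⟩: type ⟨e,⟨t,t⟩⟩.
[[f [X h]] Q] — [f [X h]] of type ⟨e,⟨t,t⟩⟩ combines with Q of type e: type ⟨t,t⟩.
[q U] — U of type ⟨t,t⟩ combines with q of type t: type t.
[[[f [X h]] Q] [q U]] — [[f [X h]] Q] of type ⟨t,t⟩ combines with [q U] of type t: type t.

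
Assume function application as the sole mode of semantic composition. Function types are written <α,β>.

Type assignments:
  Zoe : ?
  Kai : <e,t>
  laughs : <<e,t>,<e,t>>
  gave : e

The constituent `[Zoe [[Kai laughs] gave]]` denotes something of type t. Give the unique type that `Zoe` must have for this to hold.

For [Zoe [[Kai laughs] gave]] to have type t with [[Kai laughs] gave] of type t, Zoe must be the function: Zoe : <t,t>.

<t,t>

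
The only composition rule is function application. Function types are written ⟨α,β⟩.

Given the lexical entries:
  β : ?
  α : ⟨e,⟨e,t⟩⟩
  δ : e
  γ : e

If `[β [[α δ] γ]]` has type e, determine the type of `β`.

⟨t,e⟩

[β [[α δ] γ]] is required to be e. [[α δ] γ] : t cannot yield e as functor, so β : ⟨t,e⟩.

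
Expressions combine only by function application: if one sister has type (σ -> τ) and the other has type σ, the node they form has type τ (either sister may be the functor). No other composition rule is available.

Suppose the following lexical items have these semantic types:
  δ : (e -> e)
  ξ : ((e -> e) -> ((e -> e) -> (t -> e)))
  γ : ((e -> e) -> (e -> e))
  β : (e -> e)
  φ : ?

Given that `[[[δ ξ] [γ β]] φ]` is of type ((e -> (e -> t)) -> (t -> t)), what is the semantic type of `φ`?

[[[δ ξ] [γ β]] φ] is required to be ((e -> (e -> t)) -> (t -> t)). [[δ ξ] [γ β]] : (t -> e) cannot yield ((e -> (e -> t)) -> (t -> t)) as functor, so φ : ((t -> e) -> ((e -> (e -> t)) -> (t -> t))).

((t -> e) -> ((e -> (e -> t)) -> (t -> t)))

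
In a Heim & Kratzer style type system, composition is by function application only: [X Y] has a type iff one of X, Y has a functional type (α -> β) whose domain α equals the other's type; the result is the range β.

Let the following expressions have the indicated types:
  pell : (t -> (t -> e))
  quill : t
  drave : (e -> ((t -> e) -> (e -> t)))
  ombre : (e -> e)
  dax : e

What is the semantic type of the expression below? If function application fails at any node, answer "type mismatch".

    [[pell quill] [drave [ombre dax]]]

(e -> t)

[pell quill]: pell is (t -> (t -> e)), quill is t; result (t -> e).
[ombre dax]: ombre is (e -> e), dax is e; result e.
[drave [ombre dax]]: drave is (e -> ((t -> e) -> (e -> t))), [ombre dax] is e; result ((t -> e) -> (e -> t)).
[[pell quill] [drave [ombre dax]]]: [drave [ombre dax]] is ((t -> e) -> (e -> t)), [pell quill] is (t -> e); result (e -> t).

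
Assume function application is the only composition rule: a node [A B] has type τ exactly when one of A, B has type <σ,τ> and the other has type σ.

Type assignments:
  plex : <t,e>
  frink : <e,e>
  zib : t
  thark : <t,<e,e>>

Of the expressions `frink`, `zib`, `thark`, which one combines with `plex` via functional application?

zib

frink : <e,e> — plex needs t; frink needs e; neither fits.
zib — combines: plex : <t,e> takes zib : t as argument, giving e.
thark : <t,<e,e>> — plex needs t; thark needs t; neither fits.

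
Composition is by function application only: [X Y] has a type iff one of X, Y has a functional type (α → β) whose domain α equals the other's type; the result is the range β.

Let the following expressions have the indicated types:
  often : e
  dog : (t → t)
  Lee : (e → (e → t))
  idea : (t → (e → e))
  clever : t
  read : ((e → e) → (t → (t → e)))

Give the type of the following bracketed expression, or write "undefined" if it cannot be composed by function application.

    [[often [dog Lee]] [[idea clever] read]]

At [dog Lee]: neither (t → t) nor (e → (e → t)) can take the other as argument; the node is ill-typed.

undefined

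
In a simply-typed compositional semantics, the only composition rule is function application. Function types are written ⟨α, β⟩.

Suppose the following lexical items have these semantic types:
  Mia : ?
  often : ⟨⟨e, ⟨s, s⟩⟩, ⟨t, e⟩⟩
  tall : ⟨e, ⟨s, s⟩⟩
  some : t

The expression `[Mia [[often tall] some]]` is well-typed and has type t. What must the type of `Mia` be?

At [Mia [[often tall] some]] (required: t): [[often tall] some] is e, which is not a function with range t; hence Mia is the functor — type ⟨e, t⟩.

⟨e, t⟩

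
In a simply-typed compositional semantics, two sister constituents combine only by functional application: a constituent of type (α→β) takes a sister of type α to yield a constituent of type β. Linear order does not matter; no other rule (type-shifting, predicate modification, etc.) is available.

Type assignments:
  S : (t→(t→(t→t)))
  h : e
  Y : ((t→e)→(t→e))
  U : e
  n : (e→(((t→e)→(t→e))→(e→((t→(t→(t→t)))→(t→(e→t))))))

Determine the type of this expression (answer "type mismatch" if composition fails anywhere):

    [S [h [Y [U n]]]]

(t→(e→t))

[U n]: n is (e→(((t→e)→(t→e))→(e→((t→(t→(t→t)))→(t→(e→t)))))), U is e; result (((t→e)→(t→e))→(e→((t→(t→(t→t)))→(t→(e→t))))).
[Y [U n]]: [U n] is (((t→e)→(t→e))→(e→((t→(t→(t→t)))→(t→(e→t))))), Y is ((t→e)→(t→e)); result (e→((t→(t→(t→t)))→(t→(e→t)))).
[h [Y [U n]]]: [Y [U n]] is (e→((t→(t→(t→t)))→(t→(e→t)))), h is e; result ((t→(t→(t→t)))→(t→(e→t))).
[S [h [Y [U n]]]]: [h [Y [U n]]] is ((t→(t→(t→t)))→(t→(e→t))), S is (t→(t→(t→t))); result (t→(e→t)).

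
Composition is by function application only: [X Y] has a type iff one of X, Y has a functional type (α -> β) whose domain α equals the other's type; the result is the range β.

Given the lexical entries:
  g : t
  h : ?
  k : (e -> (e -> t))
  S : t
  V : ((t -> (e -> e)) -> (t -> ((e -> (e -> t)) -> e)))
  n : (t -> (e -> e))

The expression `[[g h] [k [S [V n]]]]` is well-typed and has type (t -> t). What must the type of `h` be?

For [[g h] [k [S [V n]]]] to have type (t -> t) with [k [S [V n]]] of type e, [g h] must be the function: [g h] : (e -> (t -> t)).
For [g h] to have type (e -> (t -> t)) with g of type t, h must be the function: h : (t -> (e -> (t -> t))).

(t -> (e -> (t -> t)))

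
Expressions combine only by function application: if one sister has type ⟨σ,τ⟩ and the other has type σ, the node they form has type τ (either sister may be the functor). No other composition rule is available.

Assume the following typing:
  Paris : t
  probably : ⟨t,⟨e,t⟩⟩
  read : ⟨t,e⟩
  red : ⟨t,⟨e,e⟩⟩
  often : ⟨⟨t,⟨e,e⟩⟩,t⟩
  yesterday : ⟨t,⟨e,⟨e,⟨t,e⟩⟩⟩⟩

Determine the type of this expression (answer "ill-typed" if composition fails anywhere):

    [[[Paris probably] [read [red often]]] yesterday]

⟨e,⟨e,⟨t,e⟩⟩⟩

[Paris probably]: functor probably : ⟨t,⟨e,t⟩⟩, argument Paris : t; result ⟨e,t⟩.
[red often]: functor often : ⟨⟨t,⟨e,e⟩⟩,t⟩, argument red : ⟨t,⟨e,e⟩⟩; result t.
[read [red often]]: functor read : ⟨t,e⟩, argument [red often] : t; result e.
[[Paris probably] [read [red often]]]: functor [Paris probably] : ⟨e,t⟩, argument [read [red often]] : e; result t.
[[[Paris probably] [read [red often]]] yesterday]: functor yesterday : ⟨t,⟨e,⟨e,⟨t,e⟩⟩⟩⟩, argument [[Paris probably] [read [red often]]] : t; result ⟨e,⟨e,⟨t,e⟩⟩⟩.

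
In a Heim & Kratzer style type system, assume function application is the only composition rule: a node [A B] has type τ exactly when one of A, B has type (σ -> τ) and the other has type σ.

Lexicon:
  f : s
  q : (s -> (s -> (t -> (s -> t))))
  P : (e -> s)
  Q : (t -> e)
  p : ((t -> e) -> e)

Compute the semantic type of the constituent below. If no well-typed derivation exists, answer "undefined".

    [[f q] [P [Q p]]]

(t -> (s -> t))

[f q] — q of type (s -> (s -> (t -> (s -> t)))) combines with f of type s: type (s -> (t -> (s -> t))).
[Q p] — p of type ((t -> e) -> e) combines with Q of type (t -> e): type e.
[P [Q p]] — P of type (e -> s) combines with [Q p] of type e: type s.
[[f q] [P [Q p]]] — [f q] of type (s -> (t -> (s -> t))) combines with [P [Q p]] of type s: type (t -> (s -> t)).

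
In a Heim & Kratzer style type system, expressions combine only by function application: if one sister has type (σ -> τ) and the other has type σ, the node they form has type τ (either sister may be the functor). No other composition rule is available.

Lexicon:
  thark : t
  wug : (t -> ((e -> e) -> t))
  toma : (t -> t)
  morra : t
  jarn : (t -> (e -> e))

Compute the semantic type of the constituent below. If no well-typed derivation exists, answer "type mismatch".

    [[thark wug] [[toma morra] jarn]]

[thark wug]: functor wug : (t -> ((e -> e) -> t)), argument thark : t; result ((e -> e) -> t).
[toma morra]: functor toma : (t -> t), argument morra : t; result t.
[[toma morra] jarn]: functor jarn : (t -> (e -> e)), argument [toma morra] : t; result (e -> e).
[[thark wug] [[toma morra] jarn]]: functor [thark wug] : ((e -> e) -> t), argument [[toma morra] jarn] : (e -> e); result t.

t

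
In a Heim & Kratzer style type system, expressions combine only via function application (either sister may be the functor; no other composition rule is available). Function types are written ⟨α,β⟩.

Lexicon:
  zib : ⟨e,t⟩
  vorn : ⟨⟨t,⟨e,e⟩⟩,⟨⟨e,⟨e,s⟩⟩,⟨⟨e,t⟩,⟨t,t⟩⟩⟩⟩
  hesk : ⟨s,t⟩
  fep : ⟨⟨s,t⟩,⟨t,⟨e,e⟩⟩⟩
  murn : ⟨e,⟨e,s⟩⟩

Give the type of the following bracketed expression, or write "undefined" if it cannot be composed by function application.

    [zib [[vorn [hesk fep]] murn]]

[hesk fep]: ⟨⟨s,t⟩,⟨t,⟨e,e⟩⟩⟩ applied to ⟨s,t⟩ yields ⟨t,⟨e,e⟩⟩.
[vorn [hesk fep]]: ⟨⟨t,⟨e,e⟩⟩,⟨⟨e,⟨e,s⟩⟩,⟨⟨e,t⟩,⟨t,t⟩⟩⟩⟩ applied to ⟨t,⟨e,e⟩⟩ yields ⟨⟨e,⟨e,s⟩⟩,⟨⟨e,t⟩,⟨t,t⟩⟩⟩.
[[vorn [hesk fep]] murn]: ⟨⟨e,⟨e,s⟩⟩,⟨⟨e,t⟩,⟨t,t⟩⟩⟩ applied to ⟨e,⟨e,s⟩⟩ yields ⟨⟨e,t⟩,⟨t,t⟩⟩.
[zib [[vorn [hesk fep]] murn]]: ⟨⟨e,t⟩,⟨t,t⟩⟩ applied to ⟨e,t⟩ yields ⟨t,t⟩.

⟨t,t⟩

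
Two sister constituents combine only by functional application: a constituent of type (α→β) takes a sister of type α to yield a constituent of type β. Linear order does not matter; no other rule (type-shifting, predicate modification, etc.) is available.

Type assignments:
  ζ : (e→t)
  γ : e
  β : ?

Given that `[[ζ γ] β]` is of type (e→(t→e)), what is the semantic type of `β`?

[[ζ γ] β] must have type (e→(t→e)). The sister [ζ γ] has type t; that is not a function onto (e→(t→e)), so β must be the functor, of type (t→(e→(t→e))).

(t→(e→(t→e)))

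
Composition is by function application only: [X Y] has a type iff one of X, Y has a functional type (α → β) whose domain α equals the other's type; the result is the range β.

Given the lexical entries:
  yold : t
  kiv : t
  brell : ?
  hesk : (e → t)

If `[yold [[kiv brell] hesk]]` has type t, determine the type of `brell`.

(t → ((e → t) → (t → t)))

At [yold [[kiv brell] hesk]] (required: t): yold is t, which is not a function with range t; hence [[kiv brell] hesk] is the functor — type (t → t).
At [[kiv brell] hesk] (required: (t → t)): hesk is (e → t), which is not a function with range (t → t); hence [kiv brell] is the functor — type ((e → t) → (t → t)).
At [kiv brell] (required: ((e → t) → (t → t))): kiv is t, which is not a function with range ((e → t) → (t → t)); hence brell is the functor — type (t → ((e → t) → (t → t))).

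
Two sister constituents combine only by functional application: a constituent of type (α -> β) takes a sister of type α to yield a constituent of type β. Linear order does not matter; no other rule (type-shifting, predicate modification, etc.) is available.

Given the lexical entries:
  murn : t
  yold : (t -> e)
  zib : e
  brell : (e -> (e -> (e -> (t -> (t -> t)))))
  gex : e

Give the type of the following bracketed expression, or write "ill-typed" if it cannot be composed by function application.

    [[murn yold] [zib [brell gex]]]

(t -> (t -> t))

At [murn yold], yold : (t -> e) takes murn : t, giving e.
At [brell gex], brell : (e -> (e -> (e -> (t -> (t -> t))))) takes gex : e, giving (e -> (e -> (t -> (t -> t)))).
At [zib [brell gex]], [brell gex] : (e -> (e -> (t -> (t -> t)))) takes zib : e, giving (e -> (t -> (t -> t))).
At [[murn yold] [zib [brell gex]]], [zib [brell gex]] : (e -> (t -> (t -> t))) takes [murn yold] : e, giving (t -> (t -> t)).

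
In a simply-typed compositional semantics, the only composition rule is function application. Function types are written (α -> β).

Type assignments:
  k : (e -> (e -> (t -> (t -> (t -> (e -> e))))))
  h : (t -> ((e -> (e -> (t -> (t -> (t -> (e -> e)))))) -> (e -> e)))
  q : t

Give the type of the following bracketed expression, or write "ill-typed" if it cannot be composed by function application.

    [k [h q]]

(e -> e)

[h q]: (t -> ((e -> (e -> (t -> (t -> (t -> (e -> e)))))) -> (e -> e))) applied to t yields ((e -> (e -> (t -> (t -> (t -> (e -> e)))))) -> (e -> e)).
[k [h q]]: ((e -> (e -> (t -> (t -> (t -> (e -> e)))))) -> (e -> e)) applied to (e -> (e -> (t -> (t -> (t -> (e -> e)))))) yields (e -> e).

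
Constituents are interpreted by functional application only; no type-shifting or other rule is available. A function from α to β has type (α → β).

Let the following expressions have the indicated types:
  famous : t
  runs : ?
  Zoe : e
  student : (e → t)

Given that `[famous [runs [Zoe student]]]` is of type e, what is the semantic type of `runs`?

[famous [runs [Zoe student]]] is required to be e. famous : t cannot yield e as functor, so [runs [Zoe student]] : (t → e).
[runs [Zoe student]] is required to be (t → e). [Zoe student] : t cannot yield (t → e) as functor, so runs : (t → (t → e)).

(t → (t → e))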